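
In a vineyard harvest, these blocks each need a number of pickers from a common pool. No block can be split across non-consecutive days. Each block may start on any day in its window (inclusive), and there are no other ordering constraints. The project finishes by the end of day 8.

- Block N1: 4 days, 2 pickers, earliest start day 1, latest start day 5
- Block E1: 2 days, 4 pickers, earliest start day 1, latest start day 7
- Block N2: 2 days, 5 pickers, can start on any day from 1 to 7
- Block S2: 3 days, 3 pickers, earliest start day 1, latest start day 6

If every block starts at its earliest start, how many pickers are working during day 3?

5

At early start, day 3 has: Block N1, Block S2.
Demand: 2 + 3 = 5.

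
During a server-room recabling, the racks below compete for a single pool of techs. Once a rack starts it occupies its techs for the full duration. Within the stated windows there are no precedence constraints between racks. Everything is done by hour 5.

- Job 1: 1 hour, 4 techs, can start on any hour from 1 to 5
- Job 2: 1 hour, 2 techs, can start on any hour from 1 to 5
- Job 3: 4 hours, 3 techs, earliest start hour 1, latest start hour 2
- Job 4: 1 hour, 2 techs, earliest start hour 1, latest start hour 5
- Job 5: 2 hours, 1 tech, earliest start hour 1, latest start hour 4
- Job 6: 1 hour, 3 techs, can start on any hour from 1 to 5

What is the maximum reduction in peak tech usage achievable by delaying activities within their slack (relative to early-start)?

9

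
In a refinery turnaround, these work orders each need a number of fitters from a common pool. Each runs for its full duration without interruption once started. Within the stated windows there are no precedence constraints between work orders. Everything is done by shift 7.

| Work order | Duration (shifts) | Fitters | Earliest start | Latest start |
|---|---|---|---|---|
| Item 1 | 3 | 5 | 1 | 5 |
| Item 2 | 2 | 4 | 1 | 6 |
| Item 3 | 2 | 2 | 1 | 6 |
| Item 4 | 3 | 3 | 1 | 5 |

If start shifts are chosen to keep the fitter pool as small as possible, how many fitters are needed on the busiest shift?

7

Early-start (Item 1@1, Item 2@1, Item 3@1, Item 4@1) gives peak 14: s1:14  s2:14  s3:8  s4:0  s5:0  s6:0  s7:0.
Shift Item 2→4, Item 4→4.
Schedule Item 1@1, Item 2@4, Item 3@1, Item 4@4: s1:7  s2:7  s3:5  s4:7  s5:7  s6:3  s7:0 — peak 7.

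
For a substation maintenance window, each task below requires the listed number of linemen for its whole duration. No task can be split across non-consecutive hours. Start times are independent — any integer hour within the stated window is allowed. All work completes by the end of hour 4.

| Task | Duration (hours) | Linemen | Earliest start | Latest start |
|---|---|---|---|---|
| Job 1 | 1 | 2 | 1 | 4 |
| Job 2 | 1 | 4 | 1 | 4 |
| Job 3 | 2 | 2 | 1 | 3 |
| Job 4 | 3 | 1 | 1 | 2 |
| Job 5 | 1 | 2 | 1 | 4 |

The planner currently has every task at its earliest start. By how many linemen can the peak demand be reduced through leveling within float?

Early-start peak: h1:11  h2:3  h3:1  h4:0 ⇒ 11.
Leveled (Job 1@1, Job 2@2, Job 3@3, Job 4@1, Job 5@1): h1:5  h2:5  h3:3  h4:2 ⇒ 5.
Reduction 11 − 5 = 6.

6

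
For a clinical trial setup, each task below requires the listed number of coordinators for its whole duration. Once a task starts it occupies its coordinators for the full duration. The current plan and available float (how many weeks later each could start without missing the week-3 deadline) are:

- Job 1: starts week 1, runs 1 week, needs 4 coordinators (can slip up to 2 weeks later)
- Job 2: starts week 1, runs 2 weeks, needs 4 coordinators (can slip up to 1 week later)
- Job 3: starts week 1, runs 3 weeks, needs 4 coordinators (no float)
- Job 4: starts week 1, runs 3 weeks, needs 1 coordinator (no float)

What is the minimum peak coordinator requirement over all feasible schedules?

9

Early-start (Job 1@1, Job 2@1, Job 3@1, Job 4@1) gives peak 13: w1:13  w2:9  w3:5.
Shift Job 2→2.
Schedule Job 1@1, Job 2@2, Job 3@1, Job 4@1: w1:9  w2:9  w3:9 — peak 9.
Total coordinator-weeks = 27 over 3 weeks ⇒ peak ≥ ⌈27/3⌉ = 9, so 9 is optimal.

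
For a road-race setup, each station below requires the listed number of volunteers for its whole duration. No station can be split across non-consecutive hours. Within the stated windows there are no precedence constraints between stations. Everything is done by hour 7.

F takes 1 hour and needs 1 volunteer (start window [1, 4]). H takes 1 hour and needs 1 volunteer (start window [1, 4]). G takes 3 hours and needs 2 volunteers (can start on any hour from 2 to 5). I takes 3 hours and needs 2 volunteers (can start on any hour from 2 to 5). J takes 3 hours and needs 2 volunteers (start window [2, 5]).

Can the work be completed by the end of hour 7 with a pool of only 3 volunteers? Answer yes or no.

The minimum achievable peak is 4; 3 < 4, so no feasible schedule stays within the cap.

no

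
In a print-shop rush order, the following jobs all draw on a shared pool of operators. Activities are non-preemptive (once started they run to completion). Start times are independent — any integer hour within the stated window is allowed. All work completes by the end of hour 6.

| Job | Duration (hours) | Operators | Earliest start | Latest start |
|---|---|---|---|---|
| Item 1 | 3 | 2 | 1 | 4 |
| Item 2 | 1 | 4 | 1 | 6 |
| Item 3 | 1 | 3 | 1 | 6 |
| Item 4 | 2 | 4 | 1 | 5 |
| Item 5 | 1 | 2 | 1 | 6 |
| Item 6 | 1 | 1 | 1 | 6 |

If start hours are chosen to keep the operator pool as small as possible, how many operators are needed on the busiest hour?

Early-start (Item 1@1, Item 2@1, Item 3@1, Item 4@1, Item 5@1, Item 6@1) gives peak 16: h1:16  h2:6  h3:2  h4:0  h5:0  h6:0.
Shift Item 2→4, Item 4→5, Item 5→2, Item 6→2.
Schedule Item 1@1, Item 2@4, Item 3@1, Item 4@5, Item 5@2, Item 6@2: h1:5  h2:5  h3:2  h4:4  h5:4  h6:4 — peak 5.

5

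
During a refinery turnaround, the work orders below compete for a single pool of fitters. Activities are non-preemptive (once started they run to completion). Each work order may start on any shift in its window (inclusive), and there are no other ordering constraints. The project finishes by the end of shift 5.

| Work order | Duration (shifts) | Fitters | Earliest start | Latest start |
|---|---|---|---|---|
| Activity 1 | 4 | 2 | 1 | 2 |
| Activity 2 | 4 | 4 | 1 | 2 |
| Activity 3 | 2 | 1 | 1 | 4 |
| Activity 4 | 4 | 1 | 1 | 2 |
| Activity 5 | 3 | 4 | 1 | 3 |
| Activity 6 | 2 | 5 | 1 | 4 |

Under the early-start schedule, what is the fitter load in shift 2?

At early start, shift 2 has: Activity 1, Activity 2, Activity 3, Activity 4, Activity 5, Activity 6.
Demand: 2 + 4 + 1 + 1 + 4 + 5 = 17.

17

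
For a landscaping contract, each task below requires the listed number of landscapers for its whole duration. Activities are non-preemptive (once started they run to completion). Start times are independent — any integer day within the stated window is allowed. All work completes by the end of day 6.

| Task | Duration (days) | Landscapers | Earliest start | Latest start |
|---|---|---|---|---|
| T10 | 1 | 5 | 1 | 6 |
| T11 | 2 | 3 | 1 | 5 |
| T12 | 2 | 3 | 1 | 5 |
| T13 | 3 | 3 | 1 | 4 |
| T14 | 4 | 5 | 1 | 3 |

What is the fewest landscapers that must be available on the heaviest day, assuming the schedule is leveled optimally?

8

Early-start (T10@1, T11@1, T12@1, T13@1, T14@1) gives peak 19: d1:19  d2:14  d3:8  d4:5  d5:0  d6:0.
Shift T12→2, T13→4, T14→3.
Schedule T10@1, T11@1, T12@2, T13@4, T14@3: d1:8  d2:6  d3:8  d4:8  d5:8  d6:8 — peak 8.
Total landscaper-days = 46 over 6 days ⇒ peak ≥ ⌈46/6⌉ = 8, so 8 is optimal.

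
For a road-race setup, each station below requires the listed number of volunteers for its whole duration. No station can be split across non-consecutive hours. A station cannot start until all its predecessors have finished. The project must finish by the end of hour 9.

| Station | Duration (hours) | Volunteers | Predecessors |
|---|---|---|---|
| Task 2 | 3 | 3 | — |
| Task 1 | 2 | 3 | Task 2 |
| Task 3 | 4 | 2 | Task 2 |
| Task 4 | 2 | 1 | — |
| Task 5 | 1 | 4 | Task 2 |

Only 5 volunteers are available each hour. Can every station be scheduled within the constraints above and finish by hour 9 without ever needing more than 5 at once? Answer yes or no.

yes

Schedule Task 2@1, Task 1@4, Task 3@4, Task 4@1, Task 5@8: h1:4  h2:4  h3:3  h4:5  h5:5  h6:2  h7:2  h8:4  h9:0 — peak 5 ≤ 5.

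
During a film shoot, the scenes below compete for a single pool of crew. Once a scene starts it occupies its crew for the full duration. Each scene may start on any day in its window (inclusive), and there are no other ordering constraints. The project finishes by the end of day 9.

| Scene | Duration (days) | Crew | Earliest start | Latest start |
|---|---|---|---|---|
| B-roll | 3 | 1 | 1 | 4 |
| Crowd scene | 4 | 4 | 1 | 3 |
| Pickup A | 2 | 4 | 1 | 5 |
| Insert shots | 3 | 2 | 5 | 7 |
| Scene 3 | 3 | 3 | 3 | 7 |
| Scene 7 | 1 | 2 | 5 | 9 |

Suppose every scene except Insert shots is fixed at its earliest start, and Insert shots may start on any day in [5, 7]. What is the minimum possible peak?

9

Insert shots@5: d1:9  d2:9  d3:8  d4:7  d5:7  d6:2  d7:2  d8:0  d9:0 → peak 9
Insert shots@6: d1:9  d2:9  d3:8  d4:7  d5:5  d6:2  d7:2  d8:2  d9:0 → peak 9
Insert shots@7: d1:9  d2:9  d3:8  d4:7  d5:5  d6:0  d7:2  d8:2  d9:2 → peak 9
Best is Insert shots@5, peak 9.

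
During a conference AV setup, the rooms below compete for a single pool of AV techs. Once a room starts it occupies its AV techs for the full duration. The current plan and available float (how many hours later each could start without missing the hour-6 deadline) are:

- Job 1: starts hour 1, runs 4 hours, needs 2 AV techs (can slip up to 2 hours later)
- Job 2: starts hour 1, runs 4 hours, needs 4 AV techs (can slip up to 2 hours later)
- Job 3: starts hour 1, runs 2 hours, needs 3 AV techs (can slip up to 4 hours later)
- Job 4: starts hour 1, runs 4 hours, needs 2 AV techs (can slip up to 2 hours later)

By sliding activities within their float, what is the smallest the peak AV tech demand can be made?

8

Early-start (Job 1@1, Job 2@1, Job 3@1, Job 4@1) gives peak 11: h1:11  h2:11  h3:8  h4:8  h5:0  h6:0.
Shift Job 3→5.
Schedule Job 1@1, Job 2@1, Job 3@5, Job 4@1: h1:8  h2:8  h3:8  h4:8  h5:3  h6:3 — peak 8.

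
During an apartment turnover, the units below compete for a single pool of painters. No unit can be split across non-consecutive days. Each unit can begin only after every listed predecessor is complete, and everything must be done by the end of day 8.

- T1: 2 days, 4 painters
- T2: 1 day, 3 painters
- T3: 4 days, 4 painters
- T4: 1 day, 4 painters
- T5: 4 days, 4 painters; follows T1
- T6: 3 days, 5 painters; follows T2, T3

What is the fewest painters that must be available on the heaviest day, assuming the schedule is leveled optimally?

9

Early-start (T1@1, T2@1, T3@1, T4@1, T5@3, T6@5) gives peak 15: d1:15  d2:8  d3:8  d4:8  d5:9  d6:9  d7:5  d8:0.
Shift T3→2, T4→3, T5→4, T6→6.
Schedule T1@1, T2@1, T3@2, T4@3, T5@4, T6@6: d1:7  d2:8  d3:8  d4:8  d5:8  d6:9  d7:9  d8:5 — peak 9.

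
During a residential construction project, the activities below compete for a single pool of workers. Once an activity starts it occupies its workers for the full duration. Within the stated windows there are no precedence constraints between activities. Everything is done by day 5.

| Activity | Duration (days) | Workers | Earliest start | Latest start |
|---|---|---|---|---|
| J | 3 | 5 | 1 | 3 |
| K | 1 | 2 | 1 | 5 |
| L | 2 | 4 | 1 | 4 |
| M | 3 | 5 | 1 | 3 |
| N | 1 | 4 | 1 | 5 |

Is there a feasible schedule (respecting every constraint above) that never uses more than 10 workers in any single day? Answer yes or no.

yes

Schedule J@1, K@1, L@4, M@2, N@5: d1:7  d2:10  d3:10  d4:9  d5:8 — peak 10 ≤ 10.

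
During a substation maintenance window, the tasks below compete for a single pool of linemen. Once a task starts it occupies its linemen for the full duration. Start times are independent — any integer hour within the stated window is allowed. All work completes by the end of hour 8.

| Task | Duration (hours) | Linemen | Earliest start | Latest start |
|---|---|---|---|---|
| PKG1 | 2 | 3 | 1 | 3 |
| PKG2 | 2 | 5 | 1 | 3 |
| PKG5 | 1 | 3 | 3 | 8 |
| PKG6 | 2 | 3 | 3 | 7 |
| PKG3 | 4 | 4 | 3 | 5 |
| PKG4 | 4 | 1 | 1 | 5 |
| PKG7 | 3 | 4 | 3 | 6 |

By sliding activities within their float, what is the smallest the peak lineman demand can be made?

8

Early-start (PKG1@1, PKG2@1, PKG5@3, PKG6@3, PKG3@3, PKG4@1, PKG7@3) gives peak 15: h1:9  h2:9  h3:15  h4:12  h5:8  h6:4  h7:0  h8:0.
Shift PKG1→3, PKG6→4, PKG3→5, PKG7→6.
Schedule PKG1@3, PKG2@1, PKG5@3, PKG6@4, PKG3@5, PKG4@1, PKG7@6: h1:6  h2:6  h3:7  h4:7  h5:7  h6:8  h7:8  h8:8 — peak 8.
Total lineman-hours = 57 over 8 hours ⇒ peak ≥ ⌈57/8⌉ = 8, so 8 is optimal.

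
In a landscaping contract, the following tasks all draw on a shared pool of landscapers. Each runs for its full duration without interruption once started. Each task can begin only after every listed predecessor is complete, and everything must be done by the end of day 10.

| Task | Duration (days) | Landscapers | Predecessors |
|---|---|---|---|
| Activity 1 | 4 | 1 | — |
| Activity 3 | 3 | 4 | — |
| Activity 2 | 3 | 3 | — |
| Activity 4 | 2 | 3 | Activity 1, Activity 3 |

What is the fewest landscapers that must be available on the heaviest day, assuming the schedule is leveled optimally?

Early-start (Activity 1@1, Activity 3@1, Activity 2@1, Activity 4@5) gives peak 8: d1:8  d2:8  d3:8  d4:1  d5:3  d6:3  d7:0  d8:0  d9:0  d10:0.
Shift Activity 3→5, Activity 4→8.
Schedule Activity 1@1, Activity 3@5, Activity 2@1, Activity 4@8: d1:4  d2:4  d3:4  d4:1  d5:4  d6:4  d7:4  d8:3  d9:3  d10:0 — peak 4.
Total landscaper-days = 31 over 10 days ⇒ peak ≥ ⌈31/10⌉ = 4, so 4 is optimal.

4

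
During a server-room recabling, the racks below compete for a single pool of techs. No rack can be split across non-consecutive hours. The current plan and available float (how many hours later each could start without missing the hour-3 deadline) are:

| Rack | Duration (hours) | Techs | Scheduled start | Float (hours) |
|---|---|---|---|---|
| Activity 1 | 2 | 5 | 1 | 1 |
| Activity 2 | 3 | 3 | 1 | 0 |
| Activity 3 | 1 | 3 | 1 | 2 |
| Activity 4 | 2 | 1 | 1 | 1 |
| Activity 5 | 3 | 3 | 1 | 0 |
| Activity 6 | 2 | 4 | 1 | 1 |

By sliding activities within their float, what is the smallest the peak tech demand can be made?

16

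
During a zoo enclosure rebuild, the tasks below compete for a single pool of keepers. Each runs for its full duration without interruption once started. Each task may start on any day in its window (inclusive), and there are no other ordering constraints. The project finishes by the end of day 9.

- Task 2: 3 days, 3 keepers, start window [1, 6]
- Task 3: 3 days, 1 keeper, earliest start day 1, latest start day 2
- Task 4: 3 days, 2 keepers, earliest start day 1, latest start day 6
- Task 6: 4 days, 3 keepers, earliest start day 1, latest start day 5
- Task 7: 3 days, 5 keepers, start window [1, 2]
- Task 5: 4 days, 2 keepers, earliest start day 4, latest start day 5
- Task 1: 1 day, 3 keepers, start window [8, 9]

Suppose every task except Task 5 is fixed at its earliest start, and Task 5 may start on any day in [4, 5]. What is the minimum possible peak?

Task 5@4: d1:14  d2:14  d3:14  d4:5  d5:2  d6:2  d7:2  d8:3  d9:0 → peak 14
Task 5@5: d1:14  d2:14  d3:14  d4:3  d5:2  d6:2  d7:2  d8:5  d9:0 → peak 14
Best is Task 5@4, peak 14.

14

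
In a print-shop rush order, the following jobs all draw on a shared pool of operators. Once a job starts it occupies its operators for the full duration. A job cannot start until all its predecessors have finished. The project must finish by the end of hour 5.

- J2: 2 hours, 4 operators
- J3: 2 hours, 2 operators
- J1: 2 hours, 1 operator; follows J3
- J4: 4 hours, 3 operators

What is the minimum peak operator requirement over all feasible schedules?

Early-start (J2@1, J3@1, J1@3, J4@1) gives peak 9: h1:9  h2:9  h3:4  h4:4  h5:0.
Shift J2→3.
Schedule J2@3, J3@1, J1@3, J4@1: h1:5  h2:5  h3:8  h4:8  h5:0 — peak 8.
No arrangement of the 24 feasible schedules does better.

8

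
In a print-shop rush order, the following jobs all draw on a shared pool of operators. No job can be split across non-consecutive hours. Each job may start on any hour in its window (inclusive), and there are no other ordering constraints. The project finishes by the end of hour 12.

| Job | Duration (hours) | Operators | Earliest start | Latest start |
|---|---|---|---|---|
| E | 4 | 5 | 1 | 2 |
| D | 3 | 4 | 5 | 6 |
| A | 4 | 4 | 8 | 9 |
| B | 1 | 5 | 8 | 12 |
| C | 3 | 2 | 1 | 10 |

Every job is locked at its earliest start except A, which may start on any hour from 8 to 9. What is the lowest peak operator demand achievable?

A@8: h1:7  h2:7  h3:7  h4:5  h5:4  h6:4  h7:4  h8:9  h9:4  h10:4  h11:4  h12:0 → peak 9
A@9: h1:7  h2:7  h3:7  h4:5  h5:4  h6:4  h7:4  h8:5  h9:4  h10:4  h11:4  h12:4 → peak 7
Best is A@9, peak 7.

7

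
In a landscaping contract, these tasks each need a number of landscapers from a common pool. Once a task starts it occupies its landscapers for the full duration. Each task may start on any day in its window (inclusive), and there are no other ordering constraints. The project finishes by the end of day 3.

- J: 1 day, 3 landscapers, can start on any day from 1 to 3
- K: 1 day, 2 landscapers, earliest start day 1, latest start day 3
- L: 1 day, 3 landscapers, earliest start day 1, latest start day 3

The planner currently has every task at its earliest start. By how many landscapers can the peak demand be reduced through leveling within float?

5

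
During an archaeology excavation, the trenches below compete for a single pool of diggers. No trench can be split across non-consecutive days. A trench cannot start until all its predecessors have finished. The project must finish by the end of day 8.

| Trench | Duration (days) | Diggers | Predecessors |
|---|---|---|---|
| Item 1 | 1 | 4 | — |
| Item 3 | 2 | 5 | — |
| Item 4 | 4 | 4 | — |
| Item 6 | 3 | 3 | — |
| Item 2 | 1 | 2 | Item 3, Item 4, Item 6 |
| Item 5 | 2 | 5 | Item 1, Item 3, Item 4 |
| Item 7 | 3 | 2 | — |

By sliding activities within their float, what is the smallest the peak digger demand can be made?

Early-start (Item 1@1, Item 3@1, Item 4@1, Item 6@1, Item 2@5, Item 5@5, Item 7@1) gives peak 18: d1:18  d2:14  d3:9  d4:4  d5:7  d6:5  d7:0  d8:0.
Shift Item 3→5, Item 6→2, Item 2→8, Item 5→7, Item 7→5.
Schedule Item 1@1, Item 3@5, Item 4@1, Item 6@2, Item 2@8, Item 5@7, Item 7@5: d1:8  d2:7  d3:7  d4:7  d5:7  d6:7  d7:7  d8:7 — peak 8.
Total digger-days = 57 over 8 days ⇒ peak ≥ ⌈57/8⌉ = 8, so 8 is optimal.

8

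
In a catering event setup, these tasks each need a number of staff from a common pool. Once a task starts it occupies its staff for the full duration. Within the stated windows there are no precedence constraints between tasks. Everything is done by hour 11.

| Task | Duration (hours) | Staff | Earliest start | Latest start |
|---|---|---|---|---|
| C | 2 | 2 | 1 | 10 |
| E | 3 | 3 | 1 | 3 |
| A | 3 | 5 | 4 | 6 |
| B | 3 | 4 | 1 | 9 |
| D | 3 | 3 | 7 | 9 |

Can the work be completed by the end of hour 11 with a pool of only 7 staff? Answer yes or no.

yes

Schedule C@1, E@1, A@4, B@7, D@7: h1:5  h2:5  h3:3  h4:5  h5:5  h6:5  h7:7  h8:7  h9:7  h10:0  h11:0 — peak 7 ≤ 7.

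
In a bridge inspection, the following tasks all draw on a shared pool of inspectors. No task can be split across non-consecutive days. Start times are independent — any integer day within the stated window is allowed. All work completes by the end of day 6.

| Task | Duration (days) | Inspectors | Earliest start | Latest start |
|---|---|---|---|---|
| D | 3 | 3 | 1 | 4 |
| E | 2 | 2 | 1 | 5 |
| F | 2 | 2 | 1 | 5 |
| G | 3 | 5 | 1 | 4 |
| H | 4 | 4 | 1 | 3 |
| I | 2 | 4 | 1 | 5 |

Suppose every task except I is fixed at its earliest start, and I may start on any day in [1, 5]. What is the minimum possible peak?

I@1: d1:20  d2:20  d3:12  d4:4  d5:0  d6:0 → peak 20
I@2: d1:16  d2:20  d3:16  d4:4  d5:0  d6:0 → peak 20
I@3: d1:16  d2:16  d3:16  d4:8  d5:0  d6:0 → peak 16
I@4: d1:16  d2:16  d3:12  d4:8  d5:4  d6:0 → peak 16
I@5: d1:16  d2:16  d3:12  d4:4  d5:4  d6:4 → peak 16
Best is I@3, peak 16.

16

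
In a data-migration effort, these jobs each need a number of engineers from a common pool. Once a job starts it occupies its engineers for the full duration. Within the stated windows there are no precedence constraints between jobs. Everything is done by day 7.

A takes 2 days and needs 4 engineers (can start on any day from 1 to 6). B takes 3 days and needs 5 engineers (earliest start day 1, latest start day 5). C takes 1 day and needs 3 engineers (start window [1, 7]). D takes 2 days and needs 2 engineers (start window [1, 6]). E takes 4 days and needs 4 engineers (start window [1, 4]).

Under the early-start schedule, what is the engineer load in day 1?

At early start, day 1 has: A, B, C, D, E.
Demand: 4 + 5 + 3 + 2 + 4 = 18.

18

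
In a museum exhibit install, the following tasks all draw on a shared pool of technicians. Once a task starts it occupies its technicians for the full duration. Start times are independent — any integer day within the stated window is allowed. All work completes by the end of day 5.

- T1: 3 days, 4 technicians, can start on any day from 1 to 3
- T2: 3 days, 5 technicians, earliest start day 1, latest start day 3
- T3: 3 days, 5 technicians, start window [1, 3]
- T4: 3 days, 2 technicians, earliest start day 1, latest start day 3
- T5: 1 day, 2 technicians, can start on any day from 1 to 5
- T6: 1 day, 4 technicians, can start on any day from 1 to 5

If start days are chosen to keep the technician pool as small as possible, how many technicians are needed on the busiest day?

Early-start (T1@1, T2@1, T3@1, T4@1, T5@1, T6@1) gives peak 22: d1:22  d2:16  d3:16  d4:0  d5:0.
Shift T5→4, T6→4.
Schedule T1@1, T2@1, T3@1, T4@1, T5@4, T6@4: d1:16  d2:16  d3:16  d4:6  d5:0 — peak 16.

16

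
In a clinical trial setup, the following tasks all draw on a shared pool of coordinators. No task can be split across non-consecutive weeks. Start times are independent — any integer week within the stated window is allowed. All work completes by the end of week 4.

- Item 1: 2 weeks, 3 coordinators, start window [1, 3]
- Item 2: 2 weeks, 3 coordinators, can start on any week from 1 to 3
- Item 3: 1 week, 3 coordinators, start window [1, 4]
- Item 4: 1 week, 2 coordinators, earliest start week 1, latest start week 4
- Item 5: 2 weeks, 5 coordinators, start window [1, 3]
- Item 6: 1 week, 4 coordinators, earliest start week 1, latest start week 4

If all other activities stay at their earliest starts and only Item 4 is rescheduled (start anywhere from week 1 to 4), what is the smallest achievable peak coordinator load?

18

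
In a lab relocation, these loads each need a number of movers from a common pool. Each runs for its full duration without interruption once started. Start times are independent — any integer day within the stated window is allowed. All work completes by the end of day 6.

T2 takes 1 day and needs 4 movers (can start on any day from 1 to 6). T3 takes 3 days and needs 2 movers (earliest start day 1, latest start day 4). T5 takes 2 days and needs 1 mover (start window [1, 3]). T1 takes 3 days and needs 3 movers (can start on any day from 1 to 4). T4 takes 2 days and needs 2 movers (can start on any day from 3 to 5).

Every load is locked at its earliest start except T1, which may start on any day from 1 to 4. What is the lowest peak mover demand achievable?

T1@1: d1:10  d2:6  d3:7  d4:2  d5:0  d6:0 → peak 10
T1@2: d1:7  d2:6  d3:7  d4:5  d5:0  d6:0 → peak 7
T1@3: d1:7  d2:3  d3:7  d4:5  d5:3  d6:0 → peak 7
T1@4: d1:7  d2:3  d3:4  d4:5  d5:3  d6:3 → peak 7
Best is T1@2, peak 7.

7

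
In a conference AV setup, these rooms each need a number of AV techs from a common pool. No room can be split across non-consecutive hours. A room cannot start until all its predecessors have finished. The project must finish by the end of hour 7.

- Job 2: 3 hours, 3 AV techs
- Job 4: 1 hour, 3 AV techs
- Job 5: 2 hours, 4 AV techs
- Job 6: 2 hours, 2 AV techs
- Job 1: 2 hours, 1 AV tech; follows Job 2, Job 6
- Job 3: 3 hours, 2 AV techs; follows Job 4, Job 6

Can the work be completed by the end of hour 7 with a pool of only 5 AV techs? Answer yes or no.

Schedule Job 2@2, Job 4@1, Job 5@6, Job 6@1, Job 1@5, Job 3@3: h1:5  h2:5  h3:5  h4:5  h5:3  h6:5  h7:4 — peak 5 ≤ 5.

yes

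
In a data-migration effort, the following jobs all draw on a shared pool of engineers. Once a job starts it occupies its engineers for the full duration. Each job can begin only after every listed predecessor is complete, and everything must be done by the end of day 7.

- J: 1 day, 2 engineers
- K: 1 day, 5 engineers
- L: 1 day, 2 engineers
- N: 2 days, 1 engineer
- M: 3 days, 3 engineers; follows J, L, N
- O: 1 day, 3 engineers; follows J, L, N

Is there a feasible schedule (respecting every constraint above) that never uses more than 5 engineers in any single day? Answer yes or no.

Schedule J@1, K@3, L@1, N@1, M@4, O@7: d1:5  d2:1  d3:5  d4:3  d5:3  d6:3  d7:3 — peak 5 ≤ 5.

yes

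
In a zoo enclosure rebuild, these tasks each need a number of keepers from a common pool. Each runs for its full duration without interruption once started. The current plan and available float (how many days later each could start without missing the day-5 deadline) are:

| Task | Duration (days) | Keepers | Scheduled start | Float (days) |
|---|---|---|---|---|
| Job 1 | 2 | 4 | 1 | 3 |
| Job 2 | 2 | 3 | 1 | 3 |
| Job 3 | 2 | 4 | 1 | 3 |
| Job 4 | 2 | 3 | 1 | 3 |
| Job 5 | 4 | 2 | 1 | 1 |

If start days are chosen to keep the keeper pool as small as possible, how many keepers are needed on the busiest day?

Early-start (Job 1@1, Job 2@1, Job 3@1, Job 4@1, Job 5@1) gives peak 16: d1:16  d2:16  d3:2  d4:2  d5:0.
Shift Job 3→3, Job 4→3.
Schedule Job 1@1, Job 2@1, Job 3@3, Job 4@3, Job 5@1: d1:9  d2:9  d3:9  d4:9  d5:0 — peak 9.

9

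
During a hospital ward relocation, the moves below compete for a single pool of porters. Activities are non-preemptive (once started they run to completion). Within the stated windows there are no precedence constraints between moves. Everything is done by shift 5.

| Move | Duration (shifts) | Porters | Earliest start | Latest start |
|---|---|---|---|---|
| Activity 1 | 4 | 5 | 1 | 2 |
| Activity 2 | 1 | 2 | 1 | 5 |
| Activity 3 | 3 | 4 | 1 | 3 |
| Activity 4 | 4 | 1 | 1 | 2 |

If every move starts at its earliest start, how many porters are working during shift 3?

10

At early start, shift 3 has: Activity 1, Activity 3, Activity 4.
Demand: 5 + 4 + 1 = 10.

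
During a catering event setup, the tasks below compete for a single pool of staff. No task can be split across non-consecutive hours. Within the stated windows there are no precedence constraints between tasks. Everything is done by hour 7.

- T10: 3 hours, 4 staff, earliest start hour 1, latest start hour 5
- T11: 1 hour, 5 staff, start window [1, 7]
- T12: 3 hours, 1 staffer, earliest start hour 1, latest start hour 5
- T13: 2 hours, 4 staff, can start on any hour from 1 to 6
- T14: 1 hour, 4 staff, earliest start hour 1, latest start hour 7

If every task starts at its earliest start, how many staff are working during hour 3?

At early start, hour 3 has: T10, T12.
Demand: 4 + 1 = 5.

5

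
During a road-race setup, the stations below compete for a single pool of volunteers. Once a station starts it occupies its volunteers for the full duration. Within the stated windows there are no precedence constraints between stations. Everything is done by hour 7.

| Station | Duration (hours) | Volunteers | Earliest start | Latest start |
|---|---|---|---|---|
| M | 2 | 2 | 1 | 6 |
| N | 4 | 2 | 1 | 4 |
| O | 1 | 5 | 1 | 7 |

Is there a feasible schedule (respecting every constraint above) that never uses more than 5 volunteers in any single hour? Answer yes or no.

Schedule M@1, N@1, O@5: h1:4  h2:4  h3:2  h4:2  h5:5  h6:0  h7:0 — peak 5 ≤ 5.

yes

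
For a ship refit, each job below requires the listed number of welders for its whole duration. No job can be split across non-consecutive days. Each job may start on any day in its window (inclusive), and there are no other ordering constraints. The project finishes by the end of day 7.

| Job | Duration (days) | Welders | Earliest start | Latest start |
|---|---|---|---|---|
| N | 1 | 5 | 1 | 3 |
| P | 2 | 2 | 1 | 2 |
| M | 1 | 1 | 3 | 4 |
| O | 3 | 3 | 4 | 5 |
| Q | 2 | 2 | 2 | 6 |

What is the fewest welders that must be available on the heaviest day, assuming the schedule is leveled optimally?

Early-start (N@1, P@1, M@3, O@4, Q@2) gives peak 7: d1:7  d2:4  d3:3  d4:3  d5:3  d6:3  d7:0.
Shift P→2.
Schedule N@1, P@2, M@3, O@4, Q@2: d1:5  d2:4  d3:5  d4:3  d5:3  d6:3  d7:0 — peak 5.

5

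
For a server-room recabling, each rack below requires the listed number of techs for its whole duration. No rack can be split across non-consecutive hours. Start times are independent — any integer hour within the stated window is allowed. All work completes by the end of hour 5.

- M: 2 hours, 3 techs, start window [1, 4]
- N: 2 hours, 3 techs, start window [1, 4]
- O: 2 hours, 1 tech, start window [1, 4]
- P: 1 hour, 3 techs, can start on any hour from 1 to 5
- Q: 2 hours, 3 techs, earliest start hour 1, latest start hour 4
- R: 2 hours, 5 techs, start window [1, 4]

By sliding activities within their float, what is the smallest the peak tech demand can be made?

8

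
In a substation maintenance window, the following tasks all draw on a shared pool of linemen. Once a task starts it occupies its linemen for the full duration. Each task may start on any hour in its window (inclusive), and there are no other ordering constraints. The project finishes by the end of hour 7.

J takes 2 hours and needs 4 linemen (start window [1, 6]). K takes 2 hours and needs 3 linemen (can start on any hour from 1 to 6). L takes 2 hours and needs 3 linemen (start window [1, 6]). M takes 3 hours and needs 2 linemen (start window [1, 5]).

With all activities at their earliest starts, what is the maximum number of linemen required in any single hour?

12

Early-start schedule: J@1, K@1, L@1, M@1.
Load per hour: hour 1: 12, hour 2: 12, hour 3: 2, hour 4: 0, hour 5: 0, hour 6: 0, hour 7: 0.
Peak is 12.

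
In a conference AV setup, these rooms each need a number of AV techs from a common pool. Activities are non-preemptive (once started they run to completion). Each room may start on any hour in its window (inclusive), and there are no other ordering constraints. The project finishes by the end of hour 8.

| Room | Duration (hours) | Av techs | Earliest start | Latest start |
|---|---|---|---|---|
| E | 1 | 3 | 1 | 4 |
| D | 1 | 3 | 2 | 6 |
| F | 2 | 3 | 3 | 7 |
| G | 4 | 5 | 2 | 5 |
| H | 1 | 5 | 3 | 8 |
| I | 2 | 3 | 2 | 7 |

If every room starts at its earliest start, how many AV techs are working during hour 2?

11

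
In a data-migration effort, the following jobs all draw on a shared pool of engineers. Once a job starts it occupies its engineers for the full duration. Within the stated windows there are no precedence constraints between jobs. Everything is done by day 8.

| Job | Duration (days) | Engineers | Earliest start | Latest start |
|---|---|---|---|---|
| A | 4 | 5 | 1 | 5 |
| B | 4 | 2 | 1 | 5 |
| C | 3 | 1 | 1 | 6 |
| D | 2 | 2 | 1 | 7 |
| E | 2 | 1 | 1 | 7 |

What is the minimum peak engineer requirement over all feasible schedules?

Early-start (A@1, B@1, C@1, D@1, E@1) gives peak 11: d1:11  d2:11  d3:8  d4:7  d5:0  d6:0  d7:0  d8:0.
Shift B→5, C→5, D→5, E→7.
Schedule A@1, B@5, C@5, D@5, E@7: d1:5  d2:5  d3:5  d4:5  d5:5  d6:5  d7:4  d8:3 — peak 5.
Total engineer-days = 37 over 8 days ⇒ peak ≥ ⌈37/8⌉ = 5, so 5 is optimal.

5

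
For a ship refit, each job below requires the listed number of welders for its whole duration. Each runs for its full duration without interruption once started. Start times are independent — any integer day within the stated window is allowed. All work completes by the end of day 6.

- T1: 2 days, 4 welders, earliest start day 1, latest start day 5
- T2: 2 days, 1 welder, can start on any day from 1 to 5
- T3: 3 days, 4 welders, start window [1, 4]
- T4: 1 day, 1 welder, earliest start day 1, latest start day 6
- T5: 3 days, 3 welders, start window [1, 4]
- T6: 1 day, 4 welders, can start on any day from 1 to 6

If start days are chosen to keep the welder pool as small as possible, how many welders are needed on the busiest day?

7

Early-start (T1@1, T2@1, T3@1, T4@1, T5@1, T6@1) gives peak 17: d1:17  d2:12  d3:7  d4:0  d5:0  d6:0.
Shift T3→3, T5→3, T6→6.
Schedule T1@1, T2@1, T3@3, T4@1, T5@3, T6@6: d1:6  d2:5  d3:7  d4:7  d5:7  d6:4 — peak 7.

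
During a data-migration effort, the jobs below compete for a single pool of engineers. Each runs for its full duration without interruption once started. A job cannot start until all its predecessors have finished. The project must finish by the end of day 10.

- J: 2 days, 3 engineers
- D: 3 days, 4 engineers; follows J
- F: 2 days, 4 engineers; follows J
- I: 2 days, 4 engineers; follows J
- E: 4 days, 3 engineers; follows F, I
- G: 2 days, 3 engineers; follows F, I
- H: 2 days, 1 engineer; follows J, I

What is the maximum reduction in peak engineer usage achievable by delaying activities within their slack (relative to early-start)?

Early-start peak: d1:3  d2:3  d3:12  d4:12  d5:11  d6:7  d7:3  d8:3  d9:0  d10:0 ⇒ 12.
Leveled (J@1, D@3, F@3, I@5, E@7, G@7, H@7): d1:3  d2:3  d3:8  d4:8  d5:8  d6:4  d7:7  d8:7  d9:3  d10:3 ⇒ 8.
Reduction 12 − 8 = 4.

4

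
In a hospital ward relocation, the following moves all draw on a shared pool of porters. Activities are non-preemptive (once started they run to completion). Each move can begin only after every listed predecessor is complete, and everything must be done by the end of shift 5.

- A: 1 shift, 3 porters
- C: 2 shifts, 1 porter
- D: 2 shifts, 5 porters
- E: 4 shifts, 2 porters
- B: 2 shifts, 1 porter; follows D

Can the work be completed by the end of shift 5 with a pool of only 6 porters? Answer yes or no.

no

The minimum achievable peak is 7; 6 < 7, so no feasible schedule stays within the cap.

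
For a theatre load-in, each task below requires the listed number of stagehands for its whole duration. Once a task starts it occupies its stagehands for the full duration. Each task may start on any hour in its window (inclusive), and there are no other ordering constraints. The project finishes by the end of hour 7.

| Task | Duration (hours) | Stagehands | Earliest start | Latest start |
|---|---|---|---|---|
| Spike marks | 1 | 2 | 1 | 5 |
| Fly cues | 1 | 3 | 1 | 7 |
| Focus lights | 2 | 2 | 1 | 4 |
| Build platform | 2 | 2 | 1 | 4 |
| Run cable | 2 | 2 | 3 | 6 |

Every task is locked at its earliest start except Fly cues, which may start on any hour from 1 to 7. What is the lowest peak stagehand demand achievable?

6

Fly cues@1: h1:9  h2:4  h3:2  h4:2  h5:0  h6:0  h7:0 → peak 9
Fly cues@2: h1:6  h2:7  h3:2  h4:2  h5:0  h6:0  h7:0 → peak 7
Fly cues@3: h1:6  h2:4  h3:5  h4:2  h5:0  h6:0  h7:0 → peak 6
Fly cues@4: h1:6  h2:4  h3:2  h4:5  h5:0  h6:0  h7:0 → peak 6
Fly cues@5: h1:6  h2:4  h3:2  h4:2  h5:3  h6:0  h7:0 → peak 6
Fly cues@6: h1:6  h2:4  h3:2  h4:2  h5:0  h6:3  h7:0 → peak 6
Fly cues@7: h1:6  h2:4  h3:2  h4:2  h5:0  h6:0  h7:3 → peak 6
Best is Fly cues@3, peak 6.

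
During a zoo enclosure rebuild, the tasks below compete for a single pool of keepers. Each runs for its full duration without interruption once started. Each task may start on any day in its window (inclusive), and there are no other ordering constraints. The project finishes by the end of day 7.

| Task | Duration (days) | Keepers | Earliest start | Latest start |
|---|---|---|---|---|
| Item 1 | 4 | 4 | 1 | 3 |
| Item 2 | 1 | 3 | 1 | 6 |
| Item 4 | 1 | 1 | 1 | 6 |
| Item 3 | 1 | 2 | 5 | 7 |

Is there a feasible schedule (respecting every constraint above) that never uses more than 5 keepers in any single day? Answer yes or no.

yes

Schedule Item 1@1, Item 2@5, Item 4@5, Item 3@6: d1:4  d2:4  d3:4  d4:4  d5:4  d6:2  d7:0 — peak 4 ≤ 5.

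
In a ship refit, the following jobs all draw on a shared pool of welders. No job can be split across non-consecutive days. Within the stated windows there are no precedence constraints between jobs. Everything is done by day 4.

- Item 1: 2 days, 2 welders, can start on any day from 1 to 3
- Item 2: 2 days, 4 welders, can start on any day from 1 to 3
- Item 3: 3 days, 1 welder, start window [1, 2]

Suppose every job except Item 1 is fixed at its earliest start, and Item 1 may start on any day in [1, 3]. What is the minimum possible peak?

5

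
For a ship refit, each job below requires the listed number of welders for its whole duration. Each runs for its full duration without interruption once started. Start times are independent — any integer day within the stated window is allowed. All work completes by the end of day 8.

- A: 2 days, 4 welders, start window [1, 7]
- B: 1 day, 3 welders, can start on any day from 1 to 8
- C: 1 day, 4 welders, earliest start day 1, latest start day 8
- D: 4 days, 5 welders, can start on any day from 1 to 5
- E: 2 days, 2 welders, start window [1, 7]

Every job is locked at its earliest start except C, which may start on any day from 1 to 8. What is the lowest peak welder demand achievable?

C@1: d1:18  d2:11  d3:5  d4:5  d5:0  d6:0  d7:0  d8:0 → peak 18
C@2: d1:14  d2:15  d3:5  d4:5  d5:0  d6:0  d7:0  d8:0 → peak 15
C@3: d1:14  d2:11  d3:9  d4:5  d5:0  d6:0  d7:0  d8:0 → peak 14
C@4: d1:14  d2:11  d3:5  d4:9  d5:0  d6:0  d7:0  d8:0 → peak 14
C@5: d1:14  d2:11  d3:5  d4:5  d5:4  d6:0  d7:0  d8:0 → peak 14
C@6: d1:14  d2:11  d3:5  d4:5  d5:0  d6:4  d7:0  d8:0 → peak 14
C@7: d1:14  d2:11  d3:5  d4:5  d5:0  d6:0  d7:4  d8:0 → peak 14
C@8: d1:14  d2:11  d3:5  d4:5  d5:0  d6:0  d7:0  d8:4 → peak 14
Best is C@3, peak 14.

14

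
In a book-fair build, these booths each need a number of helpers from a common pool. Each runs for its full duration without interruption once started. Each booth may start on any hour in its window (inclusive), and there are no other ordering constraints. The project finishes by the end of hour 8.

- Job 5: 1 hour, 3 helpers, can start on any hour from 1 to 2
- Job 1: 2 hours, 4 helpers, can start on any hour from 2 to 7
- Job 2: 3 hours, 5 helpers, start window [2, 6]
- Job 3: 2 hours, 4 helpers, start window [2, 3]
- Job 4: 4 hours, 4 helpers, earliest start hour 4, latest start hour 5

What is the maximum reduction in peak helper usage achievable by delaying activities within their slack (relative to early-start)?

Early-start peak: h1:3  h2:13  h3:13  h4:9  h5:4  h6:4  h7:4  h8:0 ⇒ 13.
Leveled (Job 5@1, Job 1@2, Job 2@4, Job 3@2, Job 4@4): h1:3  h2:8  h3:8  h4:9  h5:9  h6:9  h7:4  h8:0 ⇒ 9.
Reduction 13 − 9 = 4.

4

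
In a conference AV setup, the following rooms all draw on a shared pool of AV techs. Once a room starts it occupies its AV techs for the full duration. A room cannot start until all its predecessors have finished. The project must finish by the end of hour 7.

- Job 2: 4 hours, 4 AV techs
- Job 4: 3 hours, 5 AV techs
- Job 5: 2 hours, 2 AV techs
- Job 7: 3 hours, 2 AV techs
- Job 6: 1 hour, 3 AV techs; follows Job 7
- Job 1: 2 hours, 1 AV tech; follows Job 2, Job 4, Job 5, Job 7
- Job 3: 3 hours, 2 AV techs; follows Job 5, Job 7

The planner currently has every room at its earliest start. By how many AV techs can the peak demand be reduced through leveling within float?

2

Early-start peak: h1:13  h2:13  h3:11  h4:9  h5:3  h6:3  h7:0 ⇒ 13.
Leveled (Job 2@1, Job 4@3, Job 5@1, Job 7@1, Job 6@5, Job 1@6, Job 3@4): h1:8  h2:8  h3:11  h4:11  h5:10  h6:3  h7:1 ⇒ 11.
Reduction 13 − 11 = 2.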